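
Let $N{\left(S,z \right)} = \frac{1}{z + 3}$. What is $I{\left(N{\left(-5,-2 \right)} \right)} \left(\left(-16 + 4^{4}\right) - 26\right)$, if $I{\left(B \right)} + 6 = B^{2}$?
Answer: $-1070$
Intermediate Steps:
$N{\left(S,z \right)} = \frac{1}{3 + z}$
$I{\left(B \right)} = -6 + B^{2}$
$I{\left(N{\left(-5,-2 \right)} \right)} \left(\left(-16 + 4^{4}\right) - 26\right) = \left(-6 + \left(\frac{1}{3 - 2}\right)^{2}\right) \left(\left(-16 + 4^{4}\right) - 26\right) = \left(-6 + \left(1^{-1}\right)^{2}\right) \left(\left(-16 + 256\right) - 26\right) = \left(-6 + 1^{2}\right) \left(240 - 26\right) = \left(-6 + 1\right) 214 = \left(-5\right) 214 = -1070$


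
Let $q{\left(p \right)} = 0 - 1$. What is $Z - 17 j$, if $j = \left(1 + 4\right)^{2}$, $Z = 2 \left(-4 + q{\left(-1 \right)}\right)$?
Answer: $-435$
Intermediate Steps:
$q{\left(p \right)} = -1$ ($q{\left(p \right)} = 0 - 1 = -1$)
$Z = -10$ ($Z = 2 \left(-4 - 1\right) = 2 \left(-5\right) = -10$)
$j = 25$ ($j = 5^{2} = 25$)
$Z - 17 j = -10 - 425 = -435$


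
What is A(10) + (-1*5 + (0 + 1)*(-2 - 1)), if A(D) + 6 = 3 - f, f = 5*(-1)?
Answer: -6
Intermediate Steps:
f = -5
A(D) = 2 (A(D) = -6 + (3 - 1*(-5)) = -6 + (3 + 5) = -6 + 8 = 2)
A(10) + (-1*5 + (0 + 1)*(-2 - 1)) = 2 + (-1*5 + (0 + 1)*(-2 - 1)) = 2 + (-5 + 1*(-3)) = 2 + (-5 - 3) = 2 - 8 = -6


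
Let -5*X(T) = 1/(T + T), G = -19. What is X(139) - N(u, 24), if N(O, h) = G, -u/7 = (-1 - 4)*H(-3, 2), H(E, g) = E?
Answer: 26409/1390 ≈ 18.999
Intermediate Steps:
X(T) = -1/(10*T) (X(T) = -1/(5*(T + T)) = -1/(2*T)/5 = -1/(10*T))
u = -105 (u = -7*(-1 - 4)*(-3) = -(-35)*(-3) = -7*15 = -105)
N(O, h) = -19
X(139) - N(u, 24) = -⅒/139 - 1*(-19) = -⅒*1/139 + 19 = -1/1390 + 19 = 26409/1390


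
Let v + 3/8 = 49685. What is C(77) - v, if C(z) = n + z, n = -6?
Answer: -396909/8 ≈ -49614.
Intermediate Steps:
v = 397477/8 (v = -3/8 + 49685 = 397477/8 ≈ 49685.)
C(z) = -6 + z
C(77) - v = (-6 + 77) - 1*397477/8 = 71 - 397477/8 = -396909/8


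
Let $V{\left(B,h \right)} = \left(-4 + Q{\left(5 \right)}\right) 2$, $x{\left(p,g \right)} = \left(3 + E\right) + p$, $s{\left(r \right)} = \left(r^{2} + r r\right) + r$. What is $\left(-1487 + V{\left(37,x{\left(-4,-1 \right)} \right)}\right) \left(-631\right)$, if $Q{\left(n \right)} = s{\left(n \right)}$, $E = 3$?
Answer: $873935$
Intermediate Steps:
$s{\left(r \right)} = r + 2 r^{2}$ ($s{\left(r \right)} = \left(r^{2} + r^{2}\right) + r = 2 r^{2} + r = r + 2 r^{2}$)
$x{\left(p,g \right)} = 6 + p$ ($x{\left(p,g \right)} = \left(3 + 3\right) + p = 6 + p$)
$Q{\left(n \right)} = n \left(1 + 2 n\right)$
$V{\left(B,h \right)} = 102$ ($V{\left(B,h \right)} = \left(-4 + 5 \left(1 + 2 \cdot 5\right)\right) 2 = \left(-4 + 5 \left(1 + 10\right)\right) 2 = \left(-4 + 5 \cdot 11\right) 2 = \left(-4 + 55\right) 2 = 51 \cdot 2 = 102$)
$\left(-1487 + V{\left(37,x{\left(-4,-1 \right)} \right)}\right) \left(-631\right) = \left(-1487 + 102\right) \left(-631\right) = \left(-1385\right) \left(-631\right) = 873935$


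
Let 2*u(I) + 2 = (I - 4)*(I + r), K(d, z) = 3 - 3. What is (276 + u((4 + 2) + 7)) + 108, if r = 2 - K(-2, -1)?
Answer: 901/2 ≈ 450.50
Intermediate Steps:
K(d, z) = 0
r = 2 (r = 2 - 1*0 = 2 + 0 = 2)
u(I) = -1 + (-4 + I)*(2 + I)/2 (u(I) = -1 + ((I - 4)*(I + 2))/2 = -1 + ((-4 + I)*(2 + I))/2 = -1 + (-4 + I)*(2 + I)/2)
(276 + u((4 + 2) + 7)) + 108 = (276 + (-5 + ((4 + 2) + 7)²/2 - ((4 + 2) + 7))) + 108 = (276 + (-5 + (6 + 7)²/2 - (6 + 7))) + 108 = (276 + (-5 + (½)*13² - 1*13)) + 108 = (276 + (-5 + (½)*169 - 13)) + 108 = (276 + (-5 + 169/2 - 13)) + 108 = (276 + 133/2) + 108 = 685/2 + 108 = 901/2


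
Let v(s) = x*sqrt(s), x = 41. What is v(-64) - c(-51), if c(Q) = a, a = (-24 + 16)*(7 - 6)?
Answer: 8 + 328*I ≈ 8.0 + 328.0*I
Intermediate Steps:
a = -8 (a = -8*1 = -8)
c(Q) = -8
v(s) = 41*sqrt(s)
v(-64) - c(-51) = 41*sqrt(-64) - 1*(-8) = 41*(8*I) + 8 = 328*I + 8 = 8 + 328*I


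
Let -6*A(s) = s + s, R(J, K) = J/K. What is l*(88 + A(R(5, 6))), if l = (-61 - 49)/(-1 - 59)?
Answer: 17369/108 ≈ 160.82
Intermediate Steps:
A(s) = -s/3 (A(s) = -(s + s)/6 = -s/3)
l = 11/6 (l = -110/(-60) = -110*(-1/60) = 11/6 ≈ 1.8333)
l*(88 + A(R(5, 6))) = 11*(88 - 5/(3*6))/6 = 11*(88 - ⅓*⅚)/6 = 11*(88 - 5/18)/6 = (11/6)*(1579/18) = 17369/108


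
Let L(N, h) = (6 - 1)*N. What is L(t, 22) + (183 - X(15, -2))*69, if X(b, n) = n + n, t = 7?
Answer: 12938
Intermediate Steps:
L(N, h) = 5*N
X(b, n) = 2*n
L(t, 22) + (183 - X(15, -2))*69 = 5*7 + (183 - 2*(-2))*69 = 35 + (183 - 1*(-4))*69 = 35 + (183 + 4)*69 = 35 + 187*69 = 35 + 12903 = 12938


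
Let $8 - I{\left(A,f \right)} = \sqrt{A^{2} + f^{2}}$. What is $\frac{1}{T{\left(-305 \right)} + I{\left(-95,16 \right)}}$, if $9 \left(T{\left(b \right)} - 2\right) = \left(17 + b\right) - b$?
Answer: $- \frac{963}{740312} - \frac{81 \sqrt{9281}}{740312} \approx -0.011841$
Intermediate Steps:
$I{\left(A,f \right)} = 8 - \sqrt{A^{2} + f^{2}}$
$T{\left(b \right)} = \frac{35}{9}$ ($T{\left(b \right)} = 2 + \frac{\left(17 + b\right) - b}{9} = 2 + \frac{1}{9} \cdot 17 = 2 + \frac{17}{9} = \frac{35}{9}$)
$\frac{1}{T{\left(-305 \right)} + I{\left(-95,16 \right)}} = \frac{1}{\frac{35}{9} + \left(8 - \sqrt{\left(-95\right)^{2} + 16^{2}}\right)} = \frac{1}{\frac{35}{9} + \left(8 - \sqrt{9025 + 256}\right)} = \frac{1}{\frac{35}{9} + \left(8 - \sqrt{9281}\right)} = \frac{1}{\frac{107}{9} - \sqrt{9281}}$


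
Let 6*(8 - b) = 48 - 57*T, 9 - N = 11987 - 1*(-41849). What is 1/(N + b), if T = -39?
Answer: -2/108395 ≈ -1.8451e-5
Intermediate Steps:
N = -53827 (N = 9 - (11987 - 1*(-41849)) = 9 - (11987 + 41849) = 9 - 1*53836 = 9 - 53836 = -53827)
b = -741/2 (b = 8 - (48 - 57*(-39))/6 = 8 - (48 + 2223)/6 = 8 - ⅙*2271 = 8 - 757/2 = -741/2 ≈ -370.50)
1/(N + b) = 1/(-53827 - 741/2) = 1/(-108395/2) = -2/108395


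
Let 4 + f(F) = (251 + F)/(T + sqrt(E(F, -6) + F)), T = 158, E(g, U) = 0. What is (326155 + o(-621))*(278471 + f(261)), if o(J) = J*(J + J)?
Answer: 7549325308482089/24703 - 1685663232*sqrt(29)/24703 ≈ 3.0560e+11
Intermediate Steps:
o(J) = 2*J**2 (o(J) = J*(2*J) = 2*J**2)
f(F) = -4 + (251 + F)/(158 + sqrt(F)) (f(F) = -4 + (251 + F)/(158 + sqrt(0 + F)) = -4 + (251 + F)/(158 + sqrt(F)))
(326155 + o(-621))*(278471 + f(261)) = (326155 + 2*(-621)**2)*(278471 + (-381 + 261 - 12*sqrt(29))/(158 + sqrt(261))) = (326155 + 2*385641)*(278471 + (-381 + 261 - 12*sqrt(29))/(158 + 3*sqrt(29))) = (326155 + 771282)*(278471 + (-381 + 261 - 12*sqrt(29))/(158 + 3*sqrt(29))) = 1097437*(278471 + (-120 - 12*sqrt(29))/(158 + 3*sqrt(29))) = 305604378827 + 1097437*(-120 - 12*sqrt(29))/(158 + 3*sqrt(29))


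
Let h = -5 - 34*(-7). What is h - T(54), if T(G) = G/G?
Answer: 232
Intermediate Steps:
T(G) = 1
h = 233 (h = -5 + 238 = 233)
h - T(54) = 233 - 1*1 = 233 - 1 = 232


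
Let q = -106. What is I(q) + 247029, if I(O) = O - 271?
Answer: 246652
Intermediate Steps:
I(O) = -271 + O
I(q) + 247029 = (-271 - 106) + 247029 = -377 + 247029 = 246652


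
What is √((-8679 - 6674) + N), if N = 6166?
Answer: I*√9187 ≈ 95.849*I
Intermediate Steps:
√((-8679 - 6674) + N) = √((-8679 - 6674) + 6166) = √(-15353 + 6166) = √(-9187) = I*√9187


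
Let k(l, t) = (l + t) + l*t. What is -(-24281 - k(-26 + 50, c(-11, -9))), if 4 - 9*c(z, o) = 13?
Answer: 24280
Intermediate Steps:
c(z, o) = -1 (c(z, o) = 4/9 - ⅑*13 = 4/9 - 13/9 = -1)
k(l, t) = l + t + l*t
-(-24281 - k(-26 + 50, c(-11, -9))) = -(-24281 - ((-26 + 50) - 1 + (-26 + 50)*(-1))) = -(-24281 - (24 - 1 + 24*(-1))) = -(-24281 - (24 - 1 - 24)) = -(-24281 - 1*(-1)) = -(-24281 + 1) = -1*(-24280) = 24280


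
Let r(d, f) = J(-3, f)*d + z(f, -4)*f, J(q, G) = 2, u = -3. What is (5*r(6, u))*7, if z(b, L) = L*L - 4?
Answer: -840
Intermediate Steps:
z(b, L) = -4 + L² (z(b, L) = L² - 4 = -4 + L²)
r(d, f) = 2*d + 12*f (r(d, f) = 2*d + (-4 + (-4)²)*f = 2*d + (-4 + 16)*f = 2*d + 12*f)
(5*r(6, u))*7 = (5*(2*6 + 12*(-3)))*7 = (5*(12 - 36))*7 = (5*(-24))*7 = -120*7 = -840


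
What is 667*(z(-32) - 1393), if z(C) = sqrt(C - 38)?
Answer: -929131 + 667*I*sqrt(70) ≈ -9.2913e+5 + 5580.5*I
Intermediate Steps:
z(C) = sqrt(-38 + C)
667*(z(-32) - 1393) = 667*(sqrt(-38 - 32) - 1393) = 667*(sqrt(-70) - 1393) = 667*(I*sqrt(70) - 1393) = 667*(-1393 + I*sqrt(70)) = -929131 + 667*I*sqrt(70)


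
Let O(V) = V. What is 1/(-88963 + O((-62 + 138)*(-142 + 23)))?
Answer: -1/98007 ≈ -1.0203e-5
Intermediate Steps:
1/(-88963 + O((-62 + 138)*(-142 + 23))) = 1/(-88963 + (-62 + 138)*(-142 + 23)) = 1/(-88963 + 76*(-119)) = 1/(-88963 - 9044) = 1/(-98007) = -1/98007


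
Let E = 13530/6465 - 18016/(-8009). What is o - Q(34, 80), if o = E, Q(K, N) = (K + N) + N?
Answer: -654675512/3451879 ≈ -189.66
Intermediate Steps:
Q(K, N) = K + 2*N
E = 14989014/3451879 (E = 13530*(1/6465) - 18016*(-1/8009) = 902/431 + 18016/8009 = 14989014/3451879 ≈ 4.3423)
o = 14989014/3451879 ≈ 4.3423
o - Q(34, 80) = 14989014/3451879 - (34 + 2*80) = 14989014/3451879 - (34 + 160) = 14989014/3451879 - 1*194 = 14989014/3451879 - 194 = -654675512/3451879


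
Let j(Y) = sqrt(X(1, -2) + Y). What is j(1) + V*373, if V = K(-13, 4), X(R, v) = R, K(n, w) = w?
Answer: 1492 + sqrt(2) ≈ 1493.4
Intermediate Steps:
V = 4
j(Y) = sqrt(1 + Y)
j(1) + V*373 = sqrt(1 + 1) + 4*373 = sqrt(2) + 1492 = 1492 + sqrt(2)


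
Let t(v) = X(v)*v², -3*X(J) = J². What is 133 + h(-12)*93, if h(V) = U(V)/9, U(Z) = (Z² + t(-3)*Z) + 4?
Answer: 15031/3 ≈ 5010.3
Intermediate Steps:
X(J) = -J²/3
t(v) = -v⁴/3 (t(v) = (-v²/3)*v² = -v⁴/3)
U(Z) = 4 + Z² - 27*Z (U(Z) = (Z² + (-⅓*(-3)⁴)*Z) + 4 = (Z² + (-⅓*81)*Z) + 4 = (Z² - 27*Z) + 4 = 4 + Z² - 27*Z)
h(V) = 4/9 - 3*V + V²/9 (h(V) = (4 + V² - 27*V)/9 = (4 + V² - 27*V)*(⅑) = 4/9 - 3*V + V²/9)
133 + h(-12)*93 = 133 + (4/9 - 3*(-12) + (⅑)*(-12)²)*93 = 133 + (4/9 + 36 + (⅑)*144)*93 = 133 + (4/9 + 36 + 16)*93 = 133 + (472/9)*93 = 133 + 14632/3 = 15031/3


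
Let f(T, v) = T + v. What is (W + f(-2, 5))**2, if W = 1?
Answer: 16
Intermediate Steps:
(W + f(-2, 5))**2 = (1 + (-2 + 5))**2 = (1 + 3)**2 = 4**2 = 16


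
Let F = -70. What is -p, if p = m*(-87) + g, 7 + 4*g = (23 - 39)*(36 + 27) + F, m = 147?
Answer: 52241/4 ≈ 13060.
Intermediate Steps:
g = -1085/4 (g = -7/4 + ((23 - 39)*(36 + 27) - 70)/4 = -7/4 + (-16*63 - 70)/4 = -7/4 + (-1008 - 70)/4 = -7/4 + (¼)*(-1078) = -7/4 - 539/2 = -1085/4 ≈ -271.25)
p = -52241/4 (p = 147*(-87) - 1085/4 = -12789 - 1085/4 = -52241/4 ≈ -13060.)
-p = -1*(-52241/4) = 52241/4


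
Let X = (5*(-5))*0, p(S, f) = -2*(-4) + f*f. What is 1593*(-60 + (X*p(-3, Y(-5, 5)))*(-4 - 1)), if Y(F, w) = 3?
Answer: -95580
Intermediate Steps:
p(S, f) = 8 + f**2
X = 0 (X = -25*0 = 0)
1593*(-60 + (X*p(-3, Y(-5, 5)))*(-4 - 1)) = 1593*(-60 + (0*(8 + 3**2))*(-4 - 1)) = 1593*(-60 + (0*(8 + 9))*(-5)) = 1593*(-60 + (0*17)*(-5)) = 1593*(-60 + 0*(-5)) = 1593*(-60 + 0) = 1593*(-60) = -95580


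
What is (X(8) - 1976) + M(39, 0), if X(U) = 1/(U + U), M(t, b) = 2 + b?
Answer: -31583/16 ≈ -1973.9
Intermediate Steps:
X(U) = 1/(2*U)
(X(8) - 1976) + M(39, 0) = ((½)/8 - 1976) + (2 + 0) = ((½)*(⅛) - 1976) + 2 = (1/16 - 1976) + 2 = -31615/16 + 2 = -31583/16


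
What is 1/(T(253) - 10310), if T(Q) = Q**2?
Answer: 1/53699 ≈ 1.8622e-5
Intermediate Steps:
1/(T(253) - 10310) = 1/(253**2 - 10310) = 1/(64009 - 10310) = 1/53699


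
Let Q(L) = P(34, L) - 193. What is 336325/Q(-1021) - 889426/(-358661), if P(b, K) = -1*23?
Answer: -120434544809/77470776 ≈ -1554.6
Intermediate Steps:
P(b, K) = -23
Q(L) = -216 (Q(L) = -23 - 193 = -216)
336325/Q(-1021) - 889426/(-358661) = 336325/(-216) - 889426/(-358661) = 336325*(-1/216) - 889426*(-1/358661) = -336325/216 + 889426/358661 = -120434544809/77470776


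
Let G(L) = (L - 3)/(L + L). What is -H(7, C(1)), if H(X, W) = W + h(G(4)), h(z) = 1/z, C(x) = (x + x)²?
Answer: -12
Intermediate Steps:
C(x) = 4*x² (C(x) = (2*x)² = 4*x²)
G(L) = (-3 + L)/(2*L) (G(L) = (-3 + L)/((2*L)) = (-3 + L)*(1/(2*L)) = (-3 + L)/(2*L))
h(z) = 1/z
H(X, W) = 8 + W (H(X, W) = W + 1/((½)*(-3 + 4)/4) = W + 1/((½)*(¼)*1) = W + 1/(⅛) = W + 8 = 8 + W)
-H(7, C(1)) = -(8 + 4*1²) = -(8 + 4*1) = -(8 + 4) = -1*12 = -12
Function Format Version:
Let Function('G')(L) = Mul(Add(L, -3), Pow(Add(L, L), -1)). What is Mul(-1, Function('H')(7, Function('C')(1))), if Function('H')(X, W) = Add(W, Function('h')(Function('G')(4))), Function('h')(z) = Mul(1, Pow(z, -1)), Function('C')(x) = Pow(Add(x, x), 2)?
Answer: -12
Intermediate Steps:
Function('C')(x) = Mul(4, Pow(x, 2)) (Function('C')(x) = Pow(Mul(2, x), 2) = Mul(4, Pow(x, 2)))
Function('G')(L) = Mul(Rational(1, 2), Pow(L, -1), Add(-3, L)) (Function('G')(L) = Mul(Add(-3, L), Pow(Mul(2, L), -1)) = Mul(Add(-3, L), Mul(Rational(1, 2), Pow(L, -1))) = Mul(Rational(1, 2), Pow(L, -1), Add(-3, L)))
Function('h')(z) = Pow(z, -1)
Function('H')(X, W) = Add(8, W) (Function('H')(X, W) = Add(W, Pow(Mul(Rational(1, 2), Pow(4, -1), Add(-3, 4)), -1)) = Add(W, Pow(Mul(Rational(1, 2), Rational(1, 4), 1), -1)) = Add(W, Pow(Rational(1, 8), -1)) = Add(W, 8) = Add(8, W))
Mul(-1, Function('H')(7, Function('C')(1))) = Mul(-1, Add(8, Mul(4, Pow(1, 2)))) = Mul(-1, Add(8, Mul(4, 1))) = Mul(-1, Add(8, 4)) = Mul(-1, 12) = -12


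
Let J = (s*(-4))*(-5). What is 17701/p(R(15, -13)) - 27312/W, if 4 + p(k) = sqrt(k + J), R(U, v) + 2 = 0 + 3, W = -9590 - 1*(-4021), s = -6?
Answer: (-98467621*I + 27312*sqrt(119))/(5569*(sqrt(119) + 4*I)) ≈ -519.57 - 1430.3*I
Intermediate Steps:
W = -5569 (W = -9590 + 4021 = -5569)
R(U, v) = 1 (R(U, v) = -2 + (0 + 3) = -2 + 3 = 1)
J = -120 (J = -6*(-4)*(-5) = 24*(-5) = -120)
p(k) = -4 + sqrt(-120 + k) (p(k) = -4 + sqrt(k - 120) = -4 + sqrt(-120 + k))
17701/p(R(15, -13)) - 27312/W = 17701/(-4 + sqrt(-120 + 1)) - 27312/(-5569) = 17701/(-4 + sqrt(-119)) - 27312*(-1/5569) = 17701/(-4 + I*sqrt(119)) + 27312/5569 = 27312/5569 + 17701/(-4 + I*sqrt(119))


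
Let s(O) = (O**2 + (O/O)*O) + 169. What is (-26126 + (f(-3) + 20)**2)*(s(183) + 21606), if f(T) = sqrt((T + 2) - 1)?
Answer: -1426540416 + 2217880*I*sqrt(2) ≈ -1.4265e+9 + 3.1366e+6*I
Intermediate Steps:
f(T) = sqrt(1 + T) (f(T) = sqrt((2 + T) - 1) = sqrt(1 + T))
s(O) = 169 + O + O**2 (s(O) = (O**2 + 1*O) + 169 = (O**2 + O) + 169 = (O + O**2) + 169 = 169 + O + O**2)
(-26126 + (f(-3) + 20)**2)*(s(183) + 21606) = (-26126 + (sqrt(1 - 3) + 20)**2)*((169 + 183 + 183**2) + 21606) = (-26126 + (sqrt(-2) + 20)**2)*((169 + 183 + 33489) + 21606) = (-26126 + (I*sqrt(2) + 20)**2)*(33841 + 21606) = (-26126 + (20 + I*sqrt(2))**2)*55447 = -1448608322 + 55447*(20 + I*sqrt(2))**2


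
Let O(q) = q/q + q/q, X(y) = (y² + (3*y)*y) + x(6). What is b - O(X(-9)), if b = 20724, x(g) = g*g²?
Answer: 20722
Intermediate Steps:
x(g) = g³
X(y) = 216 + 4*y² (X(y) = (y² + (3*y)*y) + 6³ = (y² + 3*y²) + 216 = 4*y² + 216 = 216 + 4*y²)
O(q) = 2 (O(q) = 1 + 1 = 2)
b - O(X(-9)) = 20724 - 1*2 = 20724 - 2 = 20722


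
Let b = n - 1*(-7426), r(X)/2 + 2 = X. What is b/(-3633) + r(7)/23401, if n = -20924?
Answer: 45129004/12145119 ≈ 3.7158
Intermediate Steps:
r(X) = -4 + 2*X
b = -13498 (b = -20924 - 1*(-7426) = -20924 + 7426 = -13498)
b/(-3633) + r(7)/23401 = -13498/(-3633) + (-4 + 2*7)/23401 = -13498*(-1/3633) + (-4 + 14)*(1/23401) = 13498/3633 + 10*(1/23401) = 13498/3633 + 10/23401 = 45129004/12145119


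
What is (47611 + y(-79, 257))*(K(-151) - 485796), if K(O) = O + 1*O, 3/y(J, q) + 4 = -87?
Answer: -2106067222604/91 ≈ -2.3144e+10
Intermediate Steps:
y(J, q) = -3/91 (y(J, q) = 3/(-4 - 87) = 3/(-91) = 3*(-1/91) = -3/91)
K(O) = 2*O (K(O) = O + O = 2*O)
(47611 + y(-79, 257))*(K(-151) - 485796) = (47611 - 3/91)*(2*(-151) - 485796) = 4332598*(-302 - 485796)/91 = (4332598/91)*(-486098) = -2106067222604/91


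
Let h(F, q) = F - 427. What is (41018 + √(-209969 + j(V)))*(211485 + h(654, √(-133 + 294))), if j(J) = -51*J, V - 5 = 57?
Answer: 8684002816 + 211712*I*√213131 ≈ 8.684e+9 + 9.7739e+7*I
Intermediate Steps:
V = 62 (V = 5 + 57 = 62)
h(F, q) = -427 + F
(41018 + √(-209969 + j(V)))*(211485 + h(654, √(-133 + 294))) = (41018 + √(-209969 - 51*62))*(211485 + (-427 + 654)) = (41018 + √(-209969 - 3162))*(211485 + 227) = (41018 + √(-213131))*211712 = (41018 + I*√213131)*211712 = 8684002816 + 211712*I*√213131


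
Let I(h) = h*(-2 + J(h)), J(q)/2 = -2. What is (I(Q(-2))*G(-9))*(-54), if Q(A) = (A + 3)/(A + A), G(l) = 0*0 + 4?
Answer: -324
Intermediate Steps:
G(l) = 4 (G(l) = 0 + 4 = 4)
J(q) = -4 (J(q) = 2*(-2) = -4)
Q(A) = (3 + A)/(2*A) (Q(A) = (3 + A)/((2*A)) = (3 + A)*(1/(2*A)) = (3 + A)/(2*A))
I(h) = -6*h (I(h) = h*(-2 - 4) = h*(-6) = -6*h)
(I(Q(-2))*G(-9))*(-54) = (-3*(3 - 2)/(-2)*4)*(-54) = (-3*(-1)/2*4)*(-54) = (-6*(-1/4)*4)*(-54) = ((3/2)*4)*(-54) = 6*(-54) = -324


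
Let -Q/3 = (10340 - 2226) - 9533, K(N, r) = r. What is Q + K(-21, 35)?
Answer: 4292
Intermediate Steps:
Q = 4257 (Q = -3*((10340 - 2226) - 9533) = -3*(8114 - 9533) = -3*(-1419) = 4257)
Q + K(-21, 35) = 4257 + 35 = 4292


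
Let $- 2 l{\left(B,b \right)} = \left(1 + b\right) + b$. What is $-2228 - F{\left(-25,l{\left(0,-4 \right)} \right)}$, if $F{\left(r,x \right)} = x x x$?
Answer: $- \frac{18167}{8} \approx -2270.9$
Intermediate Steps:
$l{\left(B,b \right)} = - \frac{1}{2} - b$ ($l{\left(B,b \right)} = - \frac{\left(1 + b\right) + b}{2} = - \frac{1 + 2 b}{2} = - \frac{1}{2} - b$)
$F{\left(r,x \right)} = x^{3}$ ($F{\left(r,x \right)} = x^{2} x = x^{3}$)
$-2228 - F{\left(-25,l{\left(0,-4 \right)} \right)} = -2228 - \left(- \frac{1}{2} - -4\right)^{3} = -2228 - \left(- \frac{1}{2} + 4\right)^{3} = -2228 - \left(\frac{7}{2}\right)^{3} = -2228 - \frac{343}{8} = - \frac{18167}{8}$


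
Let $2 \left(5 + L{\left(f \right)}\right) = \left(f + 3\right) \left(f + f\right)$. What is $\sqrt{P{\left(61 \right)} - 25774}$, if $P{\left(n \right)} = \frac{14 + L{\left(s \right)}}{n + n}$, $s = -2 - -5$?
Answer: $\frac{i \sqrt{383616922}}{122} \approx 160.54 i$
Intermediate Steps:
$s = 3$ ($s = -2 + 5 = 3$)
$L{\left(f \right)} = -5 + f \left(3 + f\right)$ ($L{\left(f \right)} = -5 + \frac{\left(f + 3\right) \left(f + f\right)}{2} = -5 + \frac{\left(3 + f\right) 2 f}{2} = -5 + \frac{2 f \left(3 + f\right)}{2} = -5 + f \left(3 + f\right)$)
$P{\left(n \right)} = \frac{27}{2 n}$ ($P{\left(n \right)} = \frac{14 + \left(-5 + 3^{2} + 3 \cdot 3\right)}{n + n} = \frac{14 + \left(-5 + 9 + 9\right)}{2 n} = \left(14 + 13\right) \frac{1}{2 n} = 27 \frac{1}{2 n} = \frac{27}{2 n}$)
$\sqrt{P{\left(61 \right)} - 25774} = \sqrt{\frac{27}{2 \cdot 61} - 25774} = \sqrt{\frac{27}{2} \cdot \frac{1}{61} - 25774} = \sqrt{\frac{27}{122} - 25774} = \sqrt{- \frac{3144401}{122}} = \frac{i \sqrt{383616922}}{122}$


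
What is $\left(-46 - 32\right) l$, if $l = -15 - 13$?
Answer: $2184$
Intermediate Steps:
$l = -28$ ($l = -15 - 13 = -28$)
$\left(-46 - 32\right) l = \left(-46 - 32\right) \left(-28\right) = \left(-78\right) \left(-28\right) = 2184$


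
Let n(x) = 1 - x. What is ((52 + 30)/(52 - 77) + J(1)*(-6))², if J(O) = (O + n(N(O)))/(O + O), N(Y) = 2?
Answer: 6724/625 ≈ 10.758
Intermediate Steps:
J(O) = (-1 + O)/(2*O) (J(O) = (O + (1 - 1*2))/(O + O) = (O + (1 - 2))/((2*O)) = (O - 1)*(1/(2*O)) = (-1 + O)*(1/(2*O)) = (-1 + O)/(2*O))
((52 + 30)/(52 - 77) + J(1)*(-6))² = ((52 + 30)/(52 - 77) + ((½)*(-1 + 1)/1)*(-6))² = (82/(-25) + ((½)*1*0)*(-6))² = (82*(-1/25) + 0*(-6))² = (-82/25 + 0)² = (-82/25)² = 6724/625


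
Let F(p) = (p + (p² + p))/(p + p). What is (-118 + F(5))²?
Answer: 52441/4 ≈ 13110.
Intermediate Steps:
F(p) = (p² + 2*p)/(2*p) (F(p) = (p + (p + p²))/((2*p)) = (p² + 2*p)*(1/(2*p)) = (p² + 2*p)/(2*p))
(-118 + F(5))² = (-118 + (1 + (½)*5))² = (-118 + (1 + 5/2))² = (-118 + 7/2)² = (-229/2)² = 52441/4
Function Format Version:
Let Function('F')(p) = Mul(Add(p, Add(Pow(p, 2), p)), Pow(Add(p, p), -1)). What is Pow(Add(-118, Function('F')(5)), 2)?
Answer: Rational(52441, 4) ≈ 13110.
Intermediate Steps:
Function('F')(p) = Mul(Rational(1, 2), Pow(p, -1), Add(Pow(p, 2), Mul(2, p))) (Function('F')(p) = Mul(Add(p, Add(p, Pow(p, 2))), Pow(Mul(2, p), -1)) = Mul(Add(Pow(p, 2), Mul(2, p)), Mul(Rational(1, 2), Pow(p, -1))) = Mul(Rational(1, 2), Pow(p, -1), Add(Pow(p, 2), Mul(2, p))))
Pow(Add(-118, Function('F')(5)), 2) = Pow(Add(-118, Add(1, Mul(Rational(1, 2), 5))), 2) = Pow(Add(-118, Add(1, Rational(5, 2))), 2) = Pow(Add(-118, Rational(7, 2)), 2) = Pow(Rational(-229, 2), 2) = Rational(52441, 4)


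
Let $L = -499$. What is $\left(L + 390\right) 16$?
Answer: $-1744$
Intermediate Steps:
$\left(L + 390\right) 16 = \left(-499 + 390\right) 16 = \left(-109\right) 16 = -1744$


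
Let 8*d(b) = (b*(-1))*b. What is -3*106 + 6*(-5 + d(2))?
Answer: -351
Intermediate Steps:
d(b) = -b²/8 (d(b) = ((b*(-1))*b)/8 = ((-b)*b)/8 = (-b²)/8 = -b²/8)
-3*106 + 6*(-5 + d(2)) = -3*106 + 6*(-5 - ⅛*2²) = -318 + 6*(-5 - ⅛*4) = -318 + 6*(-5 - ½) = -318 + 6*(-11/2) = -318 - 33 = -351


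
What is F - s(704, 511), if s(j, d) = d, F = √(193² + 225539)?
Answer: -511 + 2*√65697 ≈ 1.6285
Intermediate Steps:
F = 2*√65697 (F = √(37249 + 225539) = √262788 = 2*√65697 ≈ 512.63)
F - s(704, 511) = 2*√65697 - 1*511 = 2*√65697 - 511 = -511 + 2*√65697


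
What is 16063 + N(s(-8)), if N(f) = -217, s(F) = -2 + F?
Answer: 15846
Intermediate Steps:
16063 + N(s(-8)) = 16063 - 217 = 15846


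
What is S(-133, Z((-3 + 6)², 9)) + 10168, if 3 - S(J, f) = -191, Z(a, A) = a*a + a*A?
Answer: 10362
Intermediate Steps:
Z(a, A) = a² + A*a
S(J, f) = 194 (S(J, f) = 3 - 1*(-191) = 3 + 191 = 194)
S(-133, Z((-3 + 6)², 9)) + 10168 = 194 + 10168 = 10362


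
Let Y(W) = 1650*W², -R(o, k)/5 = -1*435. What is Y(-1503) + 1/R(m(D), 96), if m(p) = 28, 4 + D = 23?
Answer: 8107018548751/2175 ≈ 3.7274e+9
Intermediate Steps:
D = 19 (D = -4 + 23 = 19)
R(o, k) = 2175 (R(o, k) = -(-5)*435 = -5*(-435) = 2175)
Y(-1503) + 1/R(m(D), 96) = 1650*(-1503)² + 1/2175 = 1650*2259009 + 1/2175 = 3727364850 + 1/2175 = 8107018548751/2175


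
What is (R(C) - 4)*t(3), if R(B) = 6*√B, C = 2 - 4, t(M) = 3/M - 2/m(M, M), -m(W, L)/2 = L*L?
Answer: -40/9 + 20*I*√2/3 ≈ -4.4444 + 9.4281*I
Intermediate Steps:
m(W, L) = -2*L² (m(W, L) = -2*L*L = -2*L²)
t(M) = M⁻² + 3/M (t(M) = 3/M - 2*(-1/(2*M²)) = 3/M - (-1)/M² = 3/M + M⁻² = M⁻² + 3/M)
C = -2
(R(C) - 4)*t(3) = (6*√(-2) - 4)*((1 + 3*3)/3²) = (6*(I*√2) - 4)*((1 + 9)/9) = (6*I*√2 - 4)*((⅑)*10) = (-4 + 6*I*√2)*(10/9) = -40/9 + 20*I*√2/3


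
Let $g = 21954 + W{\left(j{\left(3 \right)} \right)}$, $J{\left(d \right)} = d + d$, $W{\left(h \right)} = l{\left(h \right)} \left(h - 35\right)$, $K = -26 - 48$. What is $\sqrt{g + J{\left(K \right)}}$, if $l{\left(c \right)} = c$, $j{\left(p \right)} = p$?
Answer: $\sqrt{21710} \approx 147.34$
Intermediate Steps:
$K = -74$ ($K = -26 - 48 = -74$)
$W{\left(h \right)} = h \left(-35 + h\right)$ ($W{\left(h \right)} = h \left(h - 35\right) = h \left(-35 + h\right)$)
$J{\left(d \right)} = 2 d$
$g = 21858$ ($g = 21954 + 3 \left(-35 + 3\right) = 21954 + 3 \left(-32\right) = 21954 - 96 = 21858$)
$\sqrt{g + J{\left(K \right)}} = \sqrt{21858 + 2 \left(-74\right)} = \sqrt{21858 - 148} = \sqrt{21710}$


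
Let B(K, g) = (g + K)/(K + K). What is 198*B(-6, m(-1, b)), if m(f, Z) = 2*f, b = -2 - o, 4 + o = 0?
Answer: 132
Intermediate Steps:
o = -4 (o = -4 + 0 = -4)
b = 2 (b = -2 - 1*(-4) = -2 + 4 = 2)
B(K, g) = (K + g)/(2*K) (B(K, g) = (K + g)/((2*K)) = (K + g)*(1/(2*K)) = (K + g)/(2*K))
198*B(-6, m(-1, b)) = 198*((1/2)*(-6 + 2*(-1))/(-6)) = 198*((1/2)*(-1/6)*(-6 - 2)) = 198*((1/2)*(-1/6)*(-8)) = 198*(2/3) = 132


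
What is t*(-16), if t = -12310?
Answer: 196960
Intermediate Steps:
t*(-16) = -12310*(-16) = 196960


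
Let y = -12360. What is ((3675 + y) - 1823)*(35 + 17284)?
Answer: -181988052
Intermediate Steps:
((3675 + y) - 1823)*(35 + 17284) = ((3675 - 12360) - 1823)*(35 + 17284) = (-8685 - 1823)*17319 = -10508*17319 = -181988052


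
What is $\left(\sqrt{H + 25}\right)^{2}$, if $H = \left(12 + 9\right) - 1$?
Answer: $45$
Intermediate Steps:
$H = 20$ ($H = 21 - 1 = 20$)
$\left(\sqrt{H + 25}\right)^{2} = \left(\sqrt{20 + 25}\right)^{2} = \left(\sqrt{45}\right)^{2} = \left(3 \sqrt{5}\right)^{2} = 45$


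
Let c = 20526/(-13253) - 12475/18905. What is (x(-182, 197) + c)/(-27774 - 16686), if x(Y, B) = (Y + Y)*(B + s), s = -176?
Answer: 383148403933/2227872504780 ≈ 0.17198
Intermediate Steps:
x(Y, B) = 2*Y*(-176 + B) (x(Y, B) = (Y + Y)*(B - 176) = (2*Y)*(-176 + B) = 2*Y*(-176 + B))
c = -110675041/50109593 (c = 20526*(-1/13253) - 12475*1/18905 = -20526/13253 - 2495/3781 = -110675041/50109593 ≈ -2.2087)
(x(-182, 197) + c)/(-27774 - 16686) = (2*(-182)*(-176 + 197) - 110675041/50109593)/(-27774 - 16686) = (2*(-182)*21 - 110675041/50109593)/(-44460) = (-7644 - 110675041/50109593)*(-1/44460) = -383148403933/50109593*(-1/44460) = 383148403933/2227872504780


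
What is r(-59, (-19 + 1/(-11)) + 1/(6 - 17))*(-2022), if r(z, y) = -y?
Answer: -426642/11 ≈ -38786.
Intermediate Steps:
r(-59, (-19 + 1/(-11)) + 1/(6 - 17))*(-2022) = -((-19 + 1/(-11)) + 1/(6 - 17))*(-2022) = -((-19 - 1/11) + 1/(-11))*(-2022) = -(-210/11 - 1/11)*(-2022) = -1*(-211/11)*(-2022) = (211/11)*(-2022) = -426642/11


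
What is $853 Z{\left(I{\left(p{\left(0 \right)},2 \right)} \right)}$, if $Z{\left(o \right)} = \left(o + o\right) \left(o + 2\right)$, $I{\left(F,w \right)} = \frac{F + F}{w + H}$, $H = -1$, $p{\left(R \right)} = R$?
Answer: $0$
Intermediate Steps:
$I{\left(F,w \right)} = \frac{2 F}{-1 + w}$ ($I{\left(F,w \right)} = \frac{F + F}{w - 1} = \frac{2 F}{-1 + w}$)
$Z{\left(o \right)} = 2 o \left(2 + o\right)$
$853 Z{\left(I{\left(p{\left(0 \right)},2 \right)} \right)} = 853 \cdot 2 \cdot 2 \cdot 0 \frac{1}{-1 + 2} \left(2 + 2 \cdot 0 \frac{1}{-1 + 2}\right) = 853 \cdot 2 \cdot 2 \cdot 0 \cdot 1^{-1} \left(2 + 2 \cdot 0 \cdot 1^{-1}\right) = 853 \cdot 2 \cdot 2 \cdot 0 \cdot 1 \left(2 + 2 \cdot 0 \cdot 1\right) = 853 \cdot 2 \cdot 0 \left(2 + 0\right) = 853 \cdot 2 \cdot 0 \cdot 2 = 853 \cdot 0 = 0$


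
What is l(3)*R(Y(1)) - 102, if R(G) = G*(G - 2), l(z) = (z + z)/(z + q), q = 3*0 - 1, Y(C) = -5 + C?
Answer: -30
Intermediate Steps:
q = -1 (q = 0 - 1 = -1)
l(z) = 2*z/(-1 + z) (l(z) = (z + z)/(z - 1) = (2*z)/(-1 + z) = 2*z/(-1 + z))
R(G) = G*(-2 + G)
l(3)*R(Y(1)) - 102 = (2*3/(-1 + 3))*((-5 + 1)*(-2 + (-5 + 1))) - 102 = (2*3/2)*(-4*(-2 - 4)) - 102 = (2*3*(½))*(-4*(-6)) - 102 = 3*24 - 102 = 72 - 102 = -30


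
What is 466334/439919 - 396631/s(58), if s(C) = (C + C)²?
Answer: -168210522585/5919550064 ≈ -28.416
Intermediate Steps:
s(C) = 4*C² (s(C) = (2*C)² = 4*C²)
466334/439919 - 396631/s(58) = 466334/439919 - 396631/(4*58²) = 466334*(1/439919) - 396631/(4*3364) = 466334/439919 - 396631/13456 = -168210522585/5919550064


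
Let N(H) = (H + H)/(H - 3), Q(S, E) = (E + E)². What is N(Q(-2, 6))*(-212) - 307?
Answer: -34781/47 ≈ -740.02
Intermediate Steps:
Q(S, E) = 4*E² (Q(S, E) = (2*E)² = 4*E²)
N(H) = 2*H/(-3 + H) (N(H) = (2*H)/(-3 + H) = 2*H/(-3 + H))
N(Q(-2, 6))*(-212) - 307 = (2*(4*6²)/(-3 + 4*6²))*(-212) - 307 = (2*(4*36)/(-3 + 4*36))*(-212) - 307 = (2*144/(-3 + 144))*(-212) - 307 = (2*144/141)*(-212) - 307 = (2*144*(1/141))*(-212) - 307 = (96/47)*(-212) - 307 = -20352/47 - 307 = -34781/47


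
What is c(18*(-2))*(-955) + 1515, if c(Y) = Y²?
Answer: -1236165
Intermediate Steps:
c(18*(-2))*(-955) + 1515 = (18*(-2))²*(-955) + 1515 = (-36)²*(-955) + 1515 = 1296*(-955) + 1515 = -1237680 + 1515 = -1236165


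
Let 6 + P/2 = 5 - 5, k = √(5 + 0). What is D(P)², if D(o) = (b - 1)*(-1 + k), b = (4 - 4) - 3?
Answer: 96 - 32*√5 ≈ 24.446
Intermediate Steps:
k = √5 ≈ 2.2361
b = -3 (b = 0 - 3 = -3)
P = -12 (P = -12 + 2*(5 - 5) = -12 + 2*0 = -12 + 0 = -12)
D(o) = 4 - 4*√5 (D(o) = (-3 - 1)*(-1 + √5) = -4*(-1 + √5) = 4 - 4*√5)
D(P)² = (4 - 4*√5)²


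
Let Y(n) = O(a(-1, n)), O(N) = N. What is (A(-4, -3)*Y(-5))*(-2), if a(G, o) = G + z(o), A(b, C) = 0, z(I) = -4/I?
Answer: 0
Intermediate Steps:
a(G, o) = G - 4/o
Y(n) = -1 - 4/n
(A(-4, -3)*Y(-5))*(-2) = (0*((-4 - 1*(-5))/(-5)))*(-2) = (0*(-(-4 + 5)/5))*(-2) = (0*(-⅕*1))*(-2) = (0*(-⅕))*(-2) = 0*(-2) = 0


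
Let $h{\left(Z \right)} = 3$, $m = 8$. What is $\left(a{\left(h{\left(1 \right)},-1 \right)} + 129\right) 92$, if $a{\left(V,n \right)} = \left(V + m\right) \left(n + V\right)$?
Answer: $13892$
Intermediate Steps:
$a{\left(V,n \right)} = \left(8 + V\right) \left(V + n\right)$ ($a{\left(V,n \right)} = \left(V + 8\right) \left(n + V\right) = \left(8 + V\right) \left(V + n\right)$)
$\left(a{\left(h{\left(1 \right)},-1 \right)} + 129\right) 92 = \left(\left(3^{2} + 8 \cdot 3 + 8 \left(-1\right) + 3 \left(-1\right)\right) + 129\right) 92 = \left(\left(9 + 24 - 8 - 3\right) + 129\right) 92 = \left(22 + 129\right) 92 = 151 \cdot 92 = 13892$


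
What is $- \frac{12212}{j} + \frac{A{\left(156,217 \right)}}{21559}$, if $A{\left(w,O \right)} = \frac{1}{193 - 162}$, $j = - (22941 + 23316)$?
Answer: $\frac{8161680005}{30914894553} \approx 0.264$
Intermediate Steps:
$j = -46257$ ($j = \left(-1\right) 46257 = -46257$)
$A{\left(w,O \right)} = \frac{1}{31}$
$- \frac{12212}{j} + \frac{A{\left(156,217 \right)}}{21559} = - \frac{12212}{-46257} + \frac{1}{31 \cdot 21559} = \left(-12212\right) \left(- \frac{1}{46257}\right) + \frac{1}{31} \cdot \frac{1}{21559} = \frac{12212}{46257} + \frac{1}{668329} = \frac{8161680005}{30914894553}$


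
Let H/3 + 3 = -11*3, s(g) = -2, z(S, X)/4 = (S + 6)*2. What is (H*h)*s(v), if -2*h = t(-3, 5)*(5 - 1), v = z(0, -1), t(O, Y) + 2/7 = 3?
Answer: -8208/7 ≈ -1172.6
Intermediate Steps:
t(O, Y) = 19/7 (t(O, Y) = -2/7 + 3 = 19/7)
z(S, X) = 48 + 8*S (z(S, X) = 4*((S + 6)*2) = 4*((6 + S)*2) = 4*(12 + 2*S) = 48 + 8*S)
v = 48 (v = 48 + 8*0 = 48 + 0 = 48)
H = -108 (H = -9 + 3*(-11*3) = -9 + 3*(-33) = -9 - 99 = -108)
h = -38/7 (h = -19*(5 - 1)/14 = -19*4/14 = -½*76/7 = -38/7 ≈ -5.4286)
(H*h)*s(v) = -108*(-38/7)*(-2) = (4104/7)*(-2) = -8208/7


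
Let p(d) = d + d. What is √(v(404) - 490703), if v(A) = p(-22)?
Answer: I*√490747 ≈ 700.53*I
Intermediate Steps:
p(d) = 2*d
v(A) = -44 (v(A) = 2*(-22) = -44)
√(v(404) - 490703) = √(-44 - 490703) = √(-490747) = I*√490747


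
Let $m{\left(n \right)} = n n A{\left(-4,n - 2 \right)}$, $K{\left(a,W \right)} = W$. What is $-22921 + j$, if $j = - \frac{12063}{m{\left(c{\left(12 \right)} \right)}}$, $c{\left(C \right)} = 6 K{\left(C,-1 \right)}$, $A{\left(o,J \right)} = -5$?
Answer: $- \frac{1371239}{60} \approx -22854.0$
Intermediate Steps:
$c{\left(C \right)} = -6$ ($c{\left(C \right)} = 6 \left(-1\right) = -6$)
$m{\left(n \right)} = - 5 n^{2}$ ($m{\left(n \right)} = n n \left(-5\right) = n^{2} \left(-5\right) = - 5 n^{2}$)
$j = \frac{4021}{60}$ ($j = - \frac{12063}{\left(-5\right) \left(-6\right)^{2}} = - \frac{12063}{\left(-5\right) 36} = - \frac{12063}{-180} = \left(-12063\right) \left(- \frac{1}{180}\right) = \frac{4021}{60} \approx 67.017$)
$-22921 + j = -22921 + \frac{4021}{60} = - \frac{1371239}{60}$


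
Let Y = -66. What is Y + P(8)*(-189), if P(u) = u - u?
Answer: -66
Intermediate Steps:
P(u) = 0
Y + P(8)*(-189) = -66 + 0*(-189) = -66 + 0 = -66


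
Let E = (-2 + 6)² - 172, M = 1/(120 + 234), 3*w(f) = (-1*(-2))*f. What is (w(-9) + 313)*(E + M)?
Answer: -16953461/354 ≈ -47891.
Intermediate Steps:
w(f) = 2*f/3 (w(f) = ((-1*(-2))*f)/3 = (2*f)/3 = 2*f/3)
M = 1/354 ≈ 0.0028249
E = -156 (E = 4² - 172 = 16 - 172 = -156)
(w(-9) + 313)*(E + M) = ((⅔)*(-9) + 313)*(-156 + 1/354) = (-6 + 313)*(-55223/354) = 307*(-55223/354) = -16953461/354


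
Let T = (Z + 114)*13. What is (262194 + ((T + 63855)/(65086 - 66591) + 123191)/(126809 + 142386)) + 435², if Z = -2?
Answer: 182887390583169/405138475 ≈ 4.5142e+5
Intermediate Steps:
T = 1456 (T = (-2 + 114)*13 = 112*13 = 1456)
(262194 + ((T + 63855)/(65086 - 66591) + 123191)/(126809 + 142386)) + 435² = (262194 + ((1456 + 63855)/(65086 - 66591) + 123191)/(126809 + 142386)) + 435² = (262194 + (65311/(-1505) + 123191)/269195) + 189225 = (262194 + (65311*(-1/1505) + 123191)*(1/269195)) + 189225 = (262194 + (-65311/1505 + 123191)*(1/269195)) + 189225 = (262194 + (185337144/1505)*(1/269195)) + 189225 = (262194 + 185337144/405138475) + 189225 = 106225062651294/405138475 + 189225 = 182887390583169/405138475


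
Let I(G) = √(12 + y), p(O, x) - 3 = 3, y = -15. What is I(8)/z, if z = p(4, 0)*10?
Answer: I*√3/60 ≈ 0.028868*I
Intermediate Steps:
p(O, x) = 6 (p(O, x) = 3 + 3 = 6)
I(G) = I*√3 (I(G) = √(12 - 15) = √(-3) = I*√3)
z = 60 (z = 6*10 = 60)
I(8)/z = (I*√3)/60 = (I*√3)*(1/60) = I*√3/60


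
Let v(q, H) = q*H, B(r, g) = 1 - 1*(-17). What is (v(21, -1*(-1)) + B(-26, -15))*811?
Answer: 31629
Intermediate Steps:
B(r, g) = 18 (B(r, g) = 1 + 17 = 18)
v(q, H) = H*q
(v(21, -1*(-1)) + B(-26, -15))*811 = (-1*(-1)*21 + 18)*811 = (1*21 + 18)*811 = (21 + 18)*811 = 39*811 = 31629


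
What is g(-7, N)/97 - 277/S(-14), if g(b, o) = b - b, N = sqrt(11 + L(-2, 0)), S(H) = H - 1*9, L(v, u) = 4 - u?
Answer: 277/23 ≈ 12.043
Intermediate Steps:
S(H) = -9 + H (S(H) = H - 9 = -9 + H)
N = sqrt(15) (N = sqrt(11 + (4 - 1*0)) = sqrt(11 + (4 + 0)) = sqrt(11 + 4) = sqrt(15) ≈ 3.8730)
g(b, o) = 0
g(-7, N)/97 - 277/S(-14) = 0/97 - 277/(-9 - 14) = 0*(1/97) - 277/(-23) = 0 - 277*(-1/23) = 0 + 277/23 = 277/23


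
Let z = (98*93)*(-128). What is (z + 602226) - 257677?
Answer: -822043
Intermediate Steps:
z = -1166592 (z = 9114*(-128) = -1166592)
(z + 602226) - 257677 = (-1166592 + 602226) - 257677 = -564366 - 257677 = -822043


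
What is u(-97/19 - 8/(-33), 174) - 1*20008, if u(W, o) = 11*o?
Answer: -18094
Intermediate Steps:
u(-97/19 - 8/(-33), 174) - 1*20008 = 11*174 - 1*20008 = 1914 - 20008 = -18094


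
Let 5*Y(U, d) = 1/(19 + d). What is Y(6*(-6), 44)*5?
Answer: 1/63 ≈ 0.015873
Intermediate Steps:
Y(U, d) = 1/(5*(19 + d))
Y(6*(-6), 44)*5 = (1/(5*(19 + 44)))*5 = ((1/5)/63)*5 = ((1/5)*(1/63))*5 = (1/315)*5 = 1/63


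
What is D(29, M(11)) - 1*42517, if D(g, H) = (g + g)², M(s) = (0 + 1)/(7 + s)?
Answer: -39153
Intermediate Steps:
M(s) = 1/(7 + s)
D(g, H) = 4*g² (D(g, H) = (2*g)² = 4*g²)
D(29, M(11)) - 1*42517 = 4*29² - 1*42517 = 4*841 - 42517 = 3364 - 42517 = -39153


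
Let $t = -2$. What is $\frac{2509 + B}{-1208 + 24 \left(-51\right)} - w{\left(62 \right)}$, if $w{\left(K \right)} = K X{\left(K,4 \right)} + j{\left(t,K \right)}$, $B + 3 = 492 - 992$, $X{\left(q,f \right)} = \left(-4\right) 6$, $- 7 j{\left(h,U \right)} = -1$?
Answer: $\frac{12657619}{8512} \approx 1487.0$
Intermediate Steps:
$j{\left(h,U \right)} = \frac{1}{7}$ ($j{\left(h,U \right)} = \left(- \frac{1}{7}\right) \left(-1\right) = \frac{1}{7}$)
$X{\left(q,f \right)} = -24$
$B = -503$ ($B = -3 + \left(492 - 992\right) = -3 - 500 = -503$)
$w{\left(K \right)} = \frac{1}{7} - 24 K$ ($w{\left(K \right)} = K \left(-24\right) + \frac{1}{7} = - 24 K + \frac{1}{7} = \frac{1}{7} - 24 K$)
$\frac{2509 + B}{-1208 + 24 \left(-51\right)} - w{\left(62 \right)} = \frac{2509 - 503}{-1208 + 24 \left(-51\right)} - \left(\frac{1}{7} - 1488\right) = \frac{2006}{-1208 - 1224} - \left(\frac{1}{7} - 1488\right) = \frac{2006}{-2432} - - \frac{10415}{7} = 2006 \left(- \frac{1}{2432}\right) + \frac{10415}{7} = - \frac{1003}{1216} + \frac{10415}{7} = \frac{12657619}{8512}$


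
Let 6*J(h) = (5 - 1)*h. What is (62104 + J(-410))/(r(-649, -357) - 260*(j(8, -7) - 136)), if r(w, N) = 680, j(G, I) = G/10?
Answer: 46373/26874 ≈ 1.7256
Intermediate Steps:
j(G, I) = G/10 (j(G, I) = G*(1/10) = G/10)
J(h) = 2*h/3 (J(h) = ((5 - 1)*h)/6 = (4*h)/6 = 2*h/3)
(62104 + J(-410))/(r(-649, -357) - 260*(j(8, -7) - 136)) = (62104 + (2/3)*(-410))/(680 - 260*((1/10)*8 - 136)) = (62104 - 820/3)/(680 - 260*(4/5 - 136)) = 185492/(3*(680 - 260*(-676/5))) = 185492/(3*(680 + 35152)) = (185492/3)/35832 = (185492/3)*(1/35832) = 46373/26874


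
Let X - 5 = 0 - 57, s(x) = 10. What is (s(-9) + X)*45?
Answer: -1890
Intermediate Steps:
X = -52 (X = 5 + (0 - 57) = 5 - 57 = -52)
(s(-9) + X)*45 = (10 - 52)*45 = -42*45 = -1890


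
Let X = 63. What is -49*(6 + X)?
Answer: -3381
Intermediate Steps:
-49*(6 + X) = -49*(6 + 63) = -49*69 = -3381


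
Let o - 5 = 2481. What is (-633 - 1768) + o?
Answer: 85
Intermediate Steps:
o = 2486 (o = 5 + 2481 = 2486)
(-633 - 1768) + o = (-633 - 1768) + 2486 = -2401 + 2486 = 85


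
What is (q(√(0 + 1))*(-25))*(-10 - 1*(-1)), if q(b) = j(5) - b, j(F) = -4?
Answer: -1125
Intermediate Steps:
q(b) = -4 - b
(q(√(0 + 1))*(-25))*(-10 - 1*(-1)) = ((-4 - √(0 + 1))*(-25))*(-10 - 1*(-1)) = ((-4 - √1)*(-25))*(-10 + 1) = ((-4 - 1*1)*(-25))*(-9) = ((-4 - 1)*(-25))*(-9) = -5*(-25)*(-9) = 125*(-9) = -1125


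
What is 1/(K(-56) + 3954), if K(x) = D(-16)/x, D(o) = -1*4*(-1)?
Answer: 14/55355 ≈ 0.00025291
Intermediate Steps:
D(o) = 4 (D(o) = -4*(-1) = 4)
K(x) = 4/x
1/(K(-56) + 3954) = 1/(4/(-56) + 3954) = 1/(4*(-1/56) + 3954) = 1/(-1/14 + 3954) = 1/(55355/14) = 14/55355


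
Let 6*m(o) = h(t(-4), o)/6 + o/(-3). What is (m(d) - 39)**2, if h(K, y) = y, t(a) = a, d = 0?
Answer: 1521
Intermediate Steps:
m(o) = -o/36 (m(o) = (o/6 + o/(-3))/6 = (o*(1/6) + o*(-1/3))/6 = (o/6 - o/3)/6 = (-o/6)/6 = -o/36)
(m(d) - 39)**2 = (-1/36*0 - 39)**2 = (0 - 39)**2 = (-39)**2 = 1521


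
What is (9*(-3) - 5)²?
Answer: 1024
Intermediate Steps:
(9*(-3) - 5)² = (-27 - 5)² = (-32)² = 1024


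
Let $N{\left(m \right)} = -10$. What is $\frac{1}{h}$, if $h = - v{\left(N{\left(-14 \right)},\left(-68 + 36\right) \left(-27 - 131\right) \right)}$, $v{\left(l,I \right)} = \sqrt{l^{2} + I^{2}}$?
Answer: $- \frac{\sqrt{6390809}}{12781618} \approx -0.00019778$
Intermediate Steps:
$v{\left(l,I \right)} = \sqrt{I^{2} + l^{2}}$
$h = - 2 \sqrt{6390809}$ ($h = - \sqrt{\left(\left(-68 + 36\right) \left(-27 - 131\right)\right)^{2} + \left(-10\right)^{2}} = - \sqrt{\left(\left(-32\right) \left(-158\right)\right)^{2} + 100} = - \sqrt{5056^{2} + 100} = - \sqrt{25563136 + 100} = - \sqrt{25563236} = - 2 \sqrt{6390809} \approx -5056.0$)
$\frac{1}{h} = \frac{1}{\left(-2\right) \sqrt{6390809}} = - \frac{\sqrt{6390809}}{12781618}$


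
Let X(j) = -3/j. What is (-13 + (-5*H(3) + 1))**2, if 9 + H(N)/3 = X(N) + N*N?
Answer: 9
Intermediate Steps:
H(N) = -27 - 9/N + 3*N**2 (H(N) = -27 + 3*(-3/N + N*N) = -27 + 3*(-3/N + N**2) = -27 + 3*(N**2 - 3/N) = -27 + (-9/N + 3*N**2) = -27 - 9/N + 3*N**2)
(-13 + (-5*H(3) + 1))**2 = (-13 + (-5*(-27 - 9/3 + 3*3**2) + 1))**2 = (-13 + (-5*(-27 - 9*1/3 + 3*9) + 1))**2 = (-13 + (-5*(-27 - 3 + 27) + 1))**2 = (-13 + (-5*(-3) + 1))**2 = (-13 + (15 + 1))**2 = (-13 + 16)**2 = 3**2 = 9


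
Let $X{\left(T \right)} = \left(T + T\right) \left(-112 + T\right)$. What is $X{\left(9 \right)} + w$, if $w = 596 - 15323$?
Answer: $-16581$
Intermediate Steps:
$w = -14727$
$X{\left(T \right)} = 2 T \left(-112 + T\right)$
$X{\left(9 \right)} + w = 2 \cdot 9 \left(-112 + 9\right) - 14727 = 2 \cdot 9 \left(-103\right) - 14727 = -1854 - 14727 = -16581$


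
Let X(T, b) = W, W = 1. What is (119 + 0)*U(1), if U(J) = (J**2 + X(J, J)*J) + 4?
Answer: 714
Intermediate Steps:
X(T, b) = 1
U(J) = 4 + J + J**2 (U(J) = (J**2 + 1*J) + 4 = (J**2 + J) + 4 = (J + J**2) + 4 = 4 + J + J**2)
(119 + 0)*U(1) = (119 + 0)*(4 + 1 + 1**2) = 119*(4 + 1 + 1) = 119*6 = 714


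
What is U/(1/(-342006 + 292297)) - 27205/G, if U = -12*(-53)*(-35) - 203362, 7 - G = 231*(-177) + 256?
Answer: 455773213163519/40638 ≈ 1.1215e+10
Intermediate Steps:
G = 40638 (G = 7 - (231*(-177) + 256) = 7 - (-40887 + 256) = 7 - 1*(-40631) = 7 + 40631 = 40638)
U = -225622 (U = 636*(-35) - 203362 = -22260 - 203362 = -225622)
U/(1/(-342006 + 292297)) - 27205/G = -225622/(1/(-342006 + 292297)) - 27205/40638 = -225622/(1/(-49709)) - 27205*1/40638 = -225622/(-1/49709) - 27205/40638 = -225622*(-49709) - 27205/40638 = 11215443998 - 27205/40638 = 455773213163519/40638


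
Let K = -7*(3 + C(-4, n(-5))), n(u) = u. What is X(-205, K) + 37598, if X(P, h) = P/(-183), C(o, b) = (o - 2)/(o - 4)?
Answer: 6880639/183 ≈ 37599.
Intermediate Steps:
C(o, b) = (-2 + o)/(-4 + o)
K = -105/4 (K = -7*(3 + (-2 - 4)/(-4 - 4)) = -7*(3 - 6/(-8)) = -7*(3 - ⅛*(-6)) = -7*(3 + ¾) = -7*15/4 = -105/4 ≈ -26.250)
X(P, h) = -P/183
X(-205, K) + 37598 = -1/183*(-205) + 37598 = 205/183 + 37598 = 6880639/183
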